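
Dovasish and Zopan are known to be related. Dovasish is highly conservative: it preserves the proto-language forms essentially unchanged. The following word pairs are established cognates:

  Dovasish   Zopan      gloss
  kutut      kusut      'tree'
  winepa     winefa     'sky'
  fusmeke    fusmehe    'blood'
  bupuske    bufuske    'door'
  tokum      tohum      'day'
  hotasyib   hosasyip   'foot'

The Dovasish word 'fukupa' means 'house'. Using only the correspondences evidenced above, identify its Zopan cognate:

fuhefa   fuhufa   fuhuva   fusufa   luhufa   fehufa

tokum ~ tohum — Dovasish k corresponds to Zopan h between vowels (before a back vowel).
winepa ~ winefa — Dovasish p corresponds to Zopan f between vowels (before a back vowel).
Applying these to Dovasish 'fukupa':
  fukupa → fuhupa   (k→h between vowels (before a back vowel))
  fuhupa → fuhufa   (p→f between vowels (before a back vowel))
So the Zopan cognate is 'fuhufa'.

fuhufa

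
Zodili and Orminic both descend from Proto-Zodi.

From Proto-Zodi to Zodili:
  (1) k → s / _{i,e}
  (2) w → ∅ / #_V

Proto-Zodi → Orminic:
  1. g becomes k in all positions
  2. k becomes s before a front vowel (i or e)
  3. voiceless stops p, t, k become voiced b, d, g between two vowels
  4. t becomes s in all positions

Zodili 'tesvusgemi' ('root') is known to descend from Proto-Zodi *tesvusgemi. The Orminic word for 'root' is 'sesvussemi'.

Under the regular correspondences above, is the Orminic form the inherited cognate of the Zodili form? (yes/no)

Derive the expected Orminic reflex of *tesvusgemi:
Orminic: start from *tesvusgemi.
  rule 1 (unconditioned shift): tesvusgemi → tesvuskemi
  rule 2 (palatalisation): tesvuskemi → tesvussemi
  rule 3: no change — tesvussemi
  rule 4 (unconditioned shift): tesvussemi → sesvussemi
  ⇒ Orminic sesvussemi
Orminic 'sesvussemi' matches the regular reflex exactly, so the pair is cognate.

yes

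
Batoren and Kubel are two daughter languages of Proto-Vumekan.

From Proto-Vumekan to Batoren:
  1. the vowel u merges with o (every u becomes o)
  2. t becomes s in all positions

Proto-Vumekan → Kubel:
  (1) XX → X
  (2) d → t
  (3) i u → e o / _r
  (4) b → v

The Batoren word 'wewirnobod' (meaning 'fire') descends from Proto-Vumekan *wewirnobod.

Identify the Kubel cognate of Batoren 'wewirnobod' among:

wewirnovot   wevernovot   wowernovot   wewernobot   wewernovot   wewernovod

wewernovot

Kubel: start from *wewirnobod.
  rule 1: no change — wewirnobod
  rule 2 (unconditioned shift): wewirnobod → wewirnobot
  rule 3 (pre-rhotic lowering): wewirnobot → wewernobot
  rule 4 (unconditioned shift): wewernobot → wewernovot
  ⇒ Kubel wewernovot
Among the options, 'wewernovot' alone shows every Kubel change applied in order.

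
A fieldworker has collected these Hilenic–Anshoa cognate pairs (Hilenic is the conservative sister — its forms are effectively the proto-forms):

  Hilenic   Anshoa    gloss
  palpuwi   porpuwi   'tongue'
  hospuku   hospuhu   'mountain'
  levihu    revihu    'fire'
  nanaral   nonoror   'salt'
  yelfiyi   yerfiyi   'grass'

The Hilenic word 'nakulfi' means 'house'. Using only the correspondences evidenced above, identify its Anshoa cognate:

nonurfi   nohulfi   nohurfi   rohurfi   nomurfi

palpuwi ~ porpuwi, nanaral ~ nonoror — Hilenic a corresponds to Anshoa o after a consonant, before a consonant other than r, m, n, p, b, f, v.
hospuku ~ hospuhu — Hilenic k corresponds to Anshoa h between vowels (before a back vowel).
yelfiyi ~ yerfiyi — Hilenic l corresponds to Anshoa r after a vowel, before a labial obstruent.
Applying these to Hilenic 'nakulfi':
  nakulfi → nokulfi   (a→o after a consonant, before a consonant other than r, m, n, p, b, f, v)
  nokulfi → nohulfi   (k→h between vowels (before a back vowel))
  nohulfi → nohurfi   (l→r after a vowel, before a labial obstruent)
So the Anshoa cognate is 'nohurfi'.

nohurfi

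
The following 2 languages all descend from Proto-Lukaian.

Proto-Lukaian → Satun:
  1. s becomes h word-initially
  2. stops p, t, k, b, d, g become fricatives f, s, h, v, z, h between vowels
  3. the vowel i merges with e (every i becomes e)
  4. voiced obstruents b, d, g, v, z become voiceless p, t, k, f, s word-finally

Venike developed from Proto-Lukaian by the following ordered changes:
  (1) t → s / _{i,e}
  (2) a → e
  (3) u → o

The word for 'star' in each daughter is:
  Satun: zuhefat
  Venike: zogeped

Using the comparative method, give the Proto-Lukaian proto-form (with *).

Position 6: Satun has a, Venike has e. Satun preserves a here (none of its changes turn any other segment into a), so the proto-segment is *a.
Position 3: Satun has h, Venike has g. Venike preserves g here (none of its changes turn any other segment into g), so the proto-segment is *g.
Position 7: Satun has t, Venike has d. Venike preserves d here (none of its changes turn any other segment into d), so the proto-segment is *d.
Continuing position by position gives *zugepad; check it forward:
Satun: start from *zugepad.
  rule 1: no change — zugepad
  rule 2 (intervocalic lenition): zugepad → zuhefad
  rule 3: no change — zuhefad
  rule 4 (final devoicing): zuhefad → zuhefat
  ⇒ Satun zuhefat
Venike: *zugepad
  zugepad (rule 1 does not apply)
  zugepad → zugeped   [vowel merger]
  zugeped → zogeped   [vowel merger]
  giving Venike zogeped.
Only *zugepad yields all of Satun zuhefat, Venike zogeped.

*zugepad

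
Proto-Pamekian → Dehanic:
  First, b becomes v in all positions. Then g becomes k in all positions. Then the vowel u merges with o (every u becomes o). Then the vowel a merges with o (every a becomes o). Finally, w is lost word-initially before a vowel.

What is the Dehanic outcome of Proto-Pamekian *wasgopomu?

Dehanic: *wasgopomu > waskopomu > waskopomo > woskopomo > oskopomo  (by unconditioned shift, vowel merger, vowel merger, glide loss)

oskopomo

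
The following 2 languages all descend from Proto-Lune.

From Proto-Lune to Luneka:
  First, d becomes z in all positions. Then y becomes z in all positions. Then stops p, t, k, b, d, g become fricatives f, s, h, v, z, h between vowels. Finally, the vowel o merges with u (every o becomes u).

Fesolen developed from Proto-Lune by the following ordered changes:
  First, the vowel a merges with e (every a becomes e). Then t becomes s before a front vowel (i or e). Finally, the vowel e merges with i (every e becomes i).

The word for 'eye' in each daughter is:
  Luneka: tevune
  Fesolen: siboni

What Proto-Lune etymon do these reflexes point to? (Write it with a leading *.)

Position 4: Luneka has u, Fesolen has o. Fesolen preserves o here (none of its changes turn any other segment into o), so the proto-segment is *o.
Position 2: Luneka has e, Fesolen has i. Luneka preserves e here (none of its changes turn any other segment into e), so the proto-segment is *e.
Position 3: Luneka has v, Fesolen has b. Fesolen preserves b here (none of its changes turn any other segment into b), so the proto-segment is *b.
This points to *tebone. Verify forward in each daughter:
Luneka: *tebone > tevone > tevune  (by intervocalic lenition, vowel merger)
Fesolen: *tebone
  tebone (rule 1 does not apply)
  tebone → sebone   [palatalisation]
  sebone → siboni   [vowel merger]
  giving Fesolen siboni.
Only *tebone yields all of Luneka tevune, Fesolen siboni.

*tebone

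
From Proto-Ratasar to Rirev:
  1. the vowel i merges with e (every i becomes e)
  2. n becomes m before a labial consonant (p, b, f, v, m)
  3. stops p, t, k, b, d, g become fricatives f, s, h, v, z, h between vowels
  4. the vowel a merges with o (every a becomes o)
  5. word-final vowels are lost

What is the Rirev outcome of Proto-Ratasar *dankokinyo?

donkoheny

Rirev: *dankokinyo
  dankokinyo → dankokenyo   [vowel merger]
  dankokenyo (rule 2 does not apply)
  dankokenyo → dankohenyo   [intervocalic lenition]
  dankohenyo → donkohenyo   [vowel merger]
  donkohenyo → donkoheny   [apocope]
  giving Rirev donkoheny.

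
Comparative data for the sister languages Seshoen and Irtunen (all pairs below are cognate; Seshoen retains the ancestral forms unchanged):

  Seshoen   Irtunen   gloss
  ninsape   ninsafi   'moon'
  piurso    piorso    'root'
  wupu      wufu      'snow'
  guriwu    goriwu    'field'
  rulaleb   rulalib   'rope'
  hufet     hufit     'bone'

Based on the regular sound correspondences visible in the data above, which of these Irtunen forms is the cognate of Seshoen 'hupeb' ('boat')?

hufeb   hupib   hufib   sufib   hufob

ninsape ~ ninsafi — Seshoen p corresponds to Irtunen f between vowels (before a front vowel).
rulaleb ~ rulalib — Seshoen e corresponds to Irtunen i after a consonant, before a labial obstruent.
Applying these to Seshoen 'hupeb':
  hupeb → hufeb   (p→f between vowels (before a front vowel))
  hufeb → hufib   (e→i after a consonant, before a labial obstruent)
So the Irtunen cognate is 'hufib'.

hufib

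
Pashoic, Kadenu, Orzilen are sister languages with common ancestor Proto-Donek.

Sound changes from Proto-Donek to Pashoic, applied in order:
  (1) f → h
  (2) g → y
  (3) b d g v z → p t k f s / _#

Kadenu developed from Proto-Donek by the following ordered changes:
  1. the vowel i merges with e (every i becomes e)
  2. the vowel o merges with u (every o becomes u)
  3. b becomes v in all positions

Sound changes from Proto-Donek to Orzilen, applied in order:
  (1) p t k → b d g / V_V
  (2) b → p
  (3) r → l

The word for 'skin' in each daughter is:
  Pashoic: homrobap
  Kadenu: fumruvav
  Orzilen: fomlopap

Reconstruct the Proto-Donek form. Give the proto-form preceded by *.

Position 5: Pashoic has o, Kadenu has u, Orzilen has o. Pashoic preserves o here (none of its changes turn any other segment into o), so the proto-segment is *o.
Position 4: Pashoic has r, Kadenu has r, Orzilen has l. Pashoic preserves r here (none of its changes turn any other segment into r), so the proto-segment is *r.
This points to *fomrobab. Verify forward in each daughter:
Pashoic: start from *fomrobab.
  rule 1 (unconditioned shift): fomrobab → homrobab
  rule 2: no change — homrobab
  rule 3 (final devoicing): homrobab → homrobap
  ⇒ Pashoic homrobap
Kadenu: *fomrobab
  fomrobab (rule 1 does not apply)
  fomrobab → fumrubab   [vowel merger]
  fumrubab → fumruvav   [unconditioned shift]
  giving Kadenu fumruvav.
Orzilen: *fomrobab
  fomrobab (rule 1 does not apply)
  fomrobab → fomropap   [unconditioned shift]
  fomropap → fomlopap   [unconditioned shift]
  giving Orzilen fomlopap.
*fomrobab is the unique common source.

*fomrobab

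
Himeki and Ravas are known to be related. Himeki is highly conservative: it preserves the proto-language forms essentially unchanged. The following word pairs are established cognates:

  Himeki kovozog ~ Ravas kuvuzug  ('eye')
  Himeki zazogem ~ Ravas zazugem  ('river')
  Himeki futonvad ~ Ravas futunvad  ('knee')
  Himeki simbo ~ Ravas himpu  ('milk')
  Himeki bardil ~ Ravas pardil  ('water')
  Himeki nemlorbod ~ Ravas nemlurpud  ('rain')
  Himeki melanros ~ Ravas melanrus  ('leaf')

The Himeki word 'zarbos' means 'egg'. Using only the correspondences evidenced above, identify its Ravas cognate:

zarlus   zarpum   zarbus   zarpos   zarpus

zarpus

simbo ~ himpu, nemlorbod ~ nemlurpud — Himeki b corresponds to Ravas p after a consonant, before a back vowel.
kovozog ~ kuvuzug, zazogem ~ zazugem — Himeki o corresponds to Ravas u after a consonant, before a consonant other than r, m, n, p, b, f, v.
Applying these to Himeki 'zarbos':
  zarbos → zarpos   (b→p after a consonant, before a back vowel)
  zarpos → zarpus   (o→u after a consonant, before a consonant other than r, m, n, p, b, f, v)
So the Ravas cognate is 'zarpus'.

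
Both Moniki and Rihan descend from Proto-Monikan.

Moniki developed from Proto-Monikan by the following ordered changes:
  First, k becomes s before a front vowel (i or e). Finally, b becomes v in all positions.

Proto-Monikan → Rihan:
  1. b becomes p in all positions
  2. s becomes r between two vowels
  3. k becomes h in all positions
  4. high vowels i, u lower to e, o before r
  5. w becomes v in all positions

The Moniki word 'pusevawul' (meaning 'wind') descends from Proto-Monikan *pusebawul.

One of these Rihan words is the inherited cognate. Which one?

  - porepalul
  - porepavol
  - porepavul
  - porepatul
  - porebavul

Rihan: *pusebawul > pusepawul > purepawul > porepawul > porepavul  (by unconditioned shift, rhotacism, pre-rhotic lowering, unconditioned shift)

porepavul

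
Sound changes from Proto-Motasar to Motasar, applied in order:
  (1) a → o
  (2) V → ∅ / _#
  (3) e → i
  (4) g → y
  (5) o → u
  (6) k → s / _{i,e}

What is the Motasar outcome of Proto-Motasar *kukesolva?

kusisulv

Motasar: start from *kukesolva.
  rule 1 (vowel merger): kukesolva → kukesolvo
  rule 2 (apocope): kukesolvo → kukesolv
  rule 3 (vowel merger): kukesolv → kukisolv
  rule 4: no change — kukisolv
  rule 5 (vowel merger): kukisolv → kukisulv
  rule 6 (palatalisation): kukisulv → kusisulv
  ⇒ Motasar kusisulv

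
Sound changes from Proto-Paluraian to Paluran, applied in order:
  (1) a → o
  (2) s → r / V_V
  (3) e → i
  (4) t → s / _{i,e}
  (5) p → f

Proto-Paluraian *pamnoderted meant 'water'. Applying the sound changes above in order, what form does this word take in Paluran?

fomnodirsid

Paluran: *pamnoderted
  pamnoderted → pomnoderted   [vowel merger]
  pomnoderted (rule 2 does not apply)
  pomnoderted → pomnodirtid   [vowel merger]
  pomnodirtid → pomnodirsid   [palatalisation]
  pomnodirsid → fomnodirsid   [unconditioned shift]
  giving Paluran fomnodirsid.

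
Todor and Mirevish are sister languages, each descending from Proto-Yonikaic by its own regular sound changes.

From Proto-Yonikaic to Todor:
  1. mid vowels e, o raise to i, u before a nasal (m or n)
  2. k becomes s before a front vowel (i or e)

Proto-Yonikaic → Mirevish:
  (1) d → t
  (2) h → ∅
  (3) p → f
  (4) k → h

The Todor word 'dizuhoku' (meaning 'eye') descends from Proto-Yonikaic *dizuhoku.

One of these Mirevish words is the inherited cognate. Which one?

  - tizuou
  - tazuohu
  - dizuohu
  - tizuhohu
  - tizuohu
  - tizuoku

Mirevish: *dizuhoku > tizuhoku > tizuoku > tizuohu  (by unconditioned shift, h-loss, unconditioned shift)

tizuohu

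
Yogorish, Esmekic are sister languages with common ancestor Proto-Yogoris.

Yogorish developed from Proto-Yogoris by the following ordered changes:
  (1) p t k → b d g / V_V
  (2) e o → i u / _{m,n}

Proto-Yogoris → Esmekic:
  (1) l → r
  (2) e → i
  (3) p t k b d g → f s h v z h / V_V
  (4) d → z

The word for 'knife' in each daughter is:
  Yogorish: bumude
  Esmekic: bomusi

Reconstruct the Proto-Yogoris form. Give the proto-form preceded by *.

*bomute

Position 6: Yogorish has e, Esmekic has i. Yogorish preserves e here (none of its changes turn any other segment into e), so the proto-segment is *e.
Position 5: Yogorish has d, Esmekic has s. Taking the neighbouring segments as reconstructed: Yogorish d could go back to *t or *d; Esmekic s could go back to *t or *s — the one source consistent with every daughter is *t.
Position 2: Yogorish has u, Esmekic has o. Esmekic preserves o here (none of its changes turn any other segment into o), so the proto-segment is *o.
Verify the candidate proto-form against each daughter:
Yogorish: start from *bomute.
  rule 1 (intervocalic voicing): bomute → bomude
  rule 2 (pre-nasal raising): bomude → bumude
  ⇒ Yogorish bumude
Esmekic: *bomute
  bomute (rule 1 does not apply)
  bomute → bomuti   [vowel merger]
  bomuti → bomusi   [intervocalic lenition]
  bomusi (rule 4 does not apply)
  giving Esmekic bomusi.
No other proto-form is consistent with every reflex, so the reconstruction is *bomute.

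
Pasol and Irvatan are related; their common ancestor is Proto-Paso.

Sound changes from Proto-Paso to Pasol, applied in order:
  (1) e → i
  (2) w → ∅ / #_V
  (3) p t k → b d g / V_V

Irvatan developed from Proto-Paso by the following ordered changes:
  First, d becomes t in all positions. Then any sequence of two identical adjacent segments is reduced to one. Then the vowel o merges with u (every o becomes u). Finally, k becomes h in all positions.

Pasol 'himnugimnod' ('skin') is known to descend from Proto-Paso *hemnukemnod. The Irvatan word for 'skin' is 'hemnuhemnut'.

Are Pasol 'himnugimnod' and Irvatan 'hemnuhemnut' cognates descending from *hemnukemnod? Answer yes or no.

yes

Derive the expected Irvatan reflex of *hemnukemnod:
Irvatan: *hemnukemnod
  hemnukemnod → hemnukemnot   [unconditioned shift]
  hemnukemnot (rule 2 does not apply)
  hemnukemnot → hemnukemnut   [vowel merger]
  hemnukemnut → hemnuhemnut   [unconditioned shift]
  giving Irvatan hemnuhemnut.
Irvatan 'hemnuhemnut' matches the regular reflex exactly, so the pair is cognate.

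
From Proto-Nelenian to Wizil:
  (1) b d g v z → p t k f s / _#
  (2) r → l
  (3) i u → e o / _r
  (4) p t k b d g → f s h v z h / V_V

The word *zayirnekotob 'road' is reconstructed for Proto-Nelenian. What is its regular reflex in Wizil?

Wizil: *zayirnekotob
  zayirnekotob → zayirnekotop   [final devoicing]
  zayirnekotop → zayilnekotop   [unconditioned shift]
  zayilnekotop (rule 3 does not apply)
  zayilnekotop → zayilnehosop   [intervocalic lenition]
  giving Wizil zayilnehosop.

zayilnehosop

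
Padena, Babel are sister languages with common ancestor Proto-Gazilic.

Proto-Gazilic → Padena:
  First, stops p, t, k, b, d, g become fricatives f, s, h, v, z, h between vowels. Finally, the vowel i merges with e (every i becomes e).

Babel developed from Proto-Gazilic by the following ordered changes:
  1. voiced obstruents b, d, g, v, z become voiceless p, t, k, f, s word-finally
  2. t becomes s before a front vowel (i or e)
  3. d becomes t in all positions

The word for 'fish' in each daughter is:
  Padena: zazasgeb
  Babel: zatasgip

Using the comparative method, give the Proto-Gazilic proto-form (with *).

Position 8: Padena has b, Babel has p. Padena preserves b here (none of its changes turn any other segment into b), so the proto-segment is *b.
Position 7: Padena has e, Babel has i. Babel preserves i here (none of its changes turn any other segment into i), so the proto-segment is *i.
Continuing position by position gives *zadasgib; check it forward:
Padena: *zadasgib > zazasgib > zazasgeb  (by intervocalic lenition, vowel merger)
Babel: *zadasgib > zadasgip > zatasgip  (by final devoicing, unconditioned shift)
Only *zadasgib yields all of Padena zazasgeb, Babel zatasgip.

*zadasgib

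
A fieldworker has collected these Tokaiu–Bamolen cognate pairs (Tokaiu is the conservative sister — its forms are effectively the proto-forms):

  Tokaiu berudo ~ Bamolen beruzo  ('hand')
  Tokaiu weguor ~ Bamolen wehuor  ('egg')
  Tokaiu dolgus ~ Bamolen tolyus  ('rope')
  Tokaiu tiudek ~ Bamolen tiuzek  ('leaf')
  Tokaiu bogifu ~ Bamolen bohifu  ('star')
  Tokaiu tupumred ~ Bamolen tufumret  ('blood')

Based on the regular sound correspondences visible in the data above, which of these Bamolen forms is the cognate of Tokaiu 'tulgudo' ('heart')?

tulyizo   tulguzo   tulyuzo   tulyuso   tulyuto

dolgus ~ tolyus — Tokaiu g corresponds to Bamolen y after a consonant, before a back vowel.
berudo ~ beruzo — Tokaiu d corresponds to Bamolen z between vowels (before a back vowel).
Applying these to Tokaiu 'tulgudo':
  tulgudo → tulyudo   (g→y after a consonant, before a back vowel)
  tulyudo → tulyuzo   (d→z between vowels (before a back vowel))
So the Bamolen cognate is 'tulyuzo'.

tulyuzo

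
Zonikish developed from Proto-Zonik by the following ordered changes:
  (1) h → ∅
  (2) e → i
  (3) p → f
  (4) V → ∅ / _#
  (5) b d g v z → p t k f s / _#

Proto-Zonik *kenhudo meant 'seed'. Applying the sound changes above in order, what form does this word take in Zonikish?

Zonikish: *kenhudo
  kenhudo → kenudo   [h-loss]
  kenudo → kinudo   [vowel merger]
  kinudo (rule 3 does not apply)
  kinudo → kinud   [apocope]
  kinud → kinut   [final devoicing]
  giving Zonikish kinut.

kinut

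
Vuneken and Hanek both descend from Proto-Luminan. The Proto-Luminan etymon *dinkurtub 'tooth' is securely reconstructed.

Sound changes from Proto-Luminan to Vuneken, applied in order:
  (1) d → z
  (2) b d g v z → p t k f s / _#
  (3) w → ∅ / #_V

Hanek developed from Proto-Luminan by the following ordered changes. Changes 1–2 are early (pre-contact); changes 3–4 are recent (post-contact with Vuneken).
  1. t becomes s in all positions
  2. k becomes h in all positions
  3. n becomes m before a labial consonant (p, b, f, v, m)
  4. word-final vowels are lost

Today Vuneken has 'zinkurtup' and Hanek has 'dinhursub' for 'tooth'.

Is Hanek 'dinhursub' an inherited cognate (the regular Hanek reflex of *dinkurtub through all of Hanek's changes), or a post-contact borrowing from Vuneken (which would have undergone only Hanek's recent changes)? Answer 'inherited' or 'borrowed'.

If inherited, *dinkurtub would pass through all of Hanek's changes:
Hanek: *dinkurtub
  dinkurtub → dinkursub   [unconditioned shift]
  dinkursub → dinhursub   [unconditioned shift]
  dinhursub (rule 3 does not apply)
  dinhursub (rule 4 does not apply)
  giving Hanek dinhursub.
If borrowed from Vuneken 'zinkurtup' after the early changes, it would undergo only the recent ones:
  rule 3 (nasal place assimilation): no change (zinkurtup)
  rule 4 (apocope): no change (zinkurtup)
  ⇒ as a loan: zinkurtup
Hanek 'dinhursub' matches the inherited outcome exactly, so it is an inherited cognate, not a loan.

inherited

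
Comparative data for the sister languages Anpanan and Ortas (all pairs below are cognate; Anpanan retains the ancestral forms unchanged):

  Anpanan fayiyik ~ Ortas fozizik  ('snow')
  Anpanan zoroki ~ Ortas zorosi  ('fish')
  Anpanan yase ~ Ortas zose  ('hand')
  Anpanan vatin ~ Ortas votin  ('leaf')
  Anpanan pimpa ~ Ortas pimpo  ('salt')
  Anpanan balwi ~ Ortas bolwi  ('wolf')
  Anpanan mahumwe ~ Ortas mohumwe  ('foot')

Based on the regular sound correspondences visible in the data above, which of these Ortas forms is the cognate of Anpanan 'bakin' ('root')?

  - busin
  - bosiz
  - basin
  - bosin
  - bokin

bosin

fayiyik ~ fozizik, yase ~ zose — Anpanan a corresponds to Ortas o after a consonant, before a consonant other than r, m, n, p, b, f, v.
zoroki ~ zorosi — Anpanan k corresponds to Ortas s between vowels (before a front vowel).
Applying these to Anpanan 'bakin':
  bakin → bokin   (a→o after a consonant, before a consonant other than r, m, n, p, b, f, v)
  bokin → bosin   (k→s between vowels (before a front vowel))
So the Ortas cognate is 'bosin'.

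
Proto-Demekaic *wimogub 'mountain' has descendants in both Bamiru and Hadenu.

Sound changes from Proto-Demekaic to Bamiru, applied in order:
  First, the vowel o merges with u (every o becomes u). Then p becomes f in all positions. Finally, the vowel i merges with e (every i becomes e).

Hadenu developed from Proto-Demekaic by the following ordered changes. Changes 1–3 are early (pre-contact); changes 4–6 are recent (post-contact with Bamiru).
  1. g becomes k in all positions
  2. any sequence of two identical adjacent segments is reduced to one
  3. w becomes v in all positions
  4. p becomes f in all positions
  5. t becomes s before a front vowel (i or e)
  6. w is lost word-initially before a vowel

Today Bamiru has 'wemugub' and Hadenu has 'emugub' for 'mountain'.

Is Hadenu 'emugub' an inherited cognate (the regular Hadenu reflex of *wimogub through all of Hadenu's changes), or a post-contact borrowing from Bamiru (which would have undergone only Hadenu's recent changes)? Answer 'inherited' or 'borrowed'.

If inherited, *wimogub would pass through all of Hadenu's changes:
Hadenu: start from *wimogub.
  rule 1 (unconditioned shift): wimogub → wimokub
  rule 2: no change — wimokub
  rule 3 (unconditioned shift): wimokub → vimokub
  rule 4: no change — vimokub
  rule 5: no change — vimokub
  rule 6: no change — vimokub
  ⇒ Hadenu vimokub
If borrowed from Bamiru 'wemugub' after the early changes, it would undergo only the recent ones:
  rule 4 (unconditioned shift): no change (wemugub)
  rule 5 (palatalisation): no change (wemugub)
  rule 6 (glide loss): wemugub → emugub
  ⇒ as a loan: emugub
Hadenu 'emugub' matches the loan outcome 'emugub', not the inherited 'vimokub' — it skipped the early Hadenu changes, so it was borrowed from Bamiru.

borrowed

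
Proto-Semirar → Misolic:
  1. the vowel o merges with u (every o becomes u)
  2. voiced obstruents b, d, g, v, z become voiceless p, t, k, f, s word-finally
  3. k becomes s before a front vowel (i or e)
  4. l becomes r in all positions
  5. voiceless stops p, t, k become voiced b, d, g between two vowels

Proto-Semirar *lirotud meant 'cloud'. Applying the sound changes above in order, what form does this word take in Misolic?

rirudut

Misolic: start from *lirotud.
  rule 1 (vowel merger): lirotud → lirutud
  rule 2 (final devoicing): lirutud → lirutut
  rule 3: no change — lirutut
  rule 4 (unconditioned shift): lirutut → rirutut
  rule 5 (intervocalic voicing): rirutut → rirudut
  ⇒ Misolic rirudut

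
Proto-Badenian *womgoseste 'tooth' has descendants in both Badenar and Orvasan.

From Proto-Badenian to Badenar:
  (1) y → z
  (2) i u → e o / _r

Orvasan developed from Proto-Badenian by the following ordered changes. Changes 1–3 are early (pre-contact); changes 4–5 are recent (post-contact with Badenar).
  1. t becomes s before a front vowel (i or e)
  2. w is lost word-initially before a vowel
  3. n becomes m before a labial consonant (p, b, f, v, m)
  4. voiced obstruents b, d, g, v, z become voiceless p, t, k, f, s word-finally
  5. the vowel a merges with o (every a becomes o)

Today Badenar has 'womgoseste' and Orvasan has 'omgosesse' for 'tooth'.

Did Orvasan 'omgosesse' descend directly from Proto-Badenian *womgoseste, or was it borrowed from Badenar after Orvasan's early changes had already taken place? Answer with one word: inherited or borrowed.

inherited

If inherited, *womgoseste would pass through all of Orvasan's changes:
Orvasan: start from *womgoseste.
  rule 1 (palatalisation): womgoseste → womgosesse
  rule 2 (glide loss): womgosesse → omgosesse
  rule 3: no change — omgosesse
  rule 4: no change — omgosesse
  rule 5: no change — omgosesse
  ⇒ Orvasan omgosesse
If borrowed from Badenar 'womgoseste' after the early changes, it would undergo only the recent ones:
  rule 4 (final devoicing): no change (womgoseste)
  rule 5 (vowel merger): no change (womgoseste)
  ⇒ as a loan: womgoseste
Orvasan 'omgosesse' matches the inherited outcome exactly, so it is an inherited cognate, not a loan.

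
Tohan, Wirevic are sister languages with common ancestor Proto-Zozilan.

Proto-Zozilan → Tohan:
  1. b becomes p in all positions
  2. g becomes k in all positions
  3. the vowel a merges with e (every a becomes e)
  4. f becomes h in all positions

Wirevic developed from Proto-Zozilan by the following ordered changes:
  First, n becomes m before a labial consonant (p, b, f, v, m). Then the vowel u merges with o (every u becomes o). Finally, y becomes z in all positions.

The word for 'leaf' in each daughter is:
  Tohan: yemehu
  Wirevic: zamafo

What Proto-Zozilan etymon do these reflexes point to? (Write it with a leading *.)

*yamafu

Position 6: Tohan has u, Wirevic has o. Tohan preserves u here (none of its changes turn any other segment into u), so the proto-segment is *u.
Position 4: Tohan has e, Wirevic has a. Wirevic preserves a here (none of its changes turn any other segment into a), so the proto-segment is *a.
This points to *yamafu. Verify forward in each daughter:
Tohan: *yamafu > yemefu > yemehu  (by vowel merger, unconditioned shift)
Wirevic: *yamafu
  yamafu (rule 1 does not apply)
  yamafu → yamafo   [vowel merger]
  yamafo → zamafo   [unconditioned shift]
  giving Wirevic zamafo.
No other proto-form is consistent with every reflex, so the reconstruction is *yamafu.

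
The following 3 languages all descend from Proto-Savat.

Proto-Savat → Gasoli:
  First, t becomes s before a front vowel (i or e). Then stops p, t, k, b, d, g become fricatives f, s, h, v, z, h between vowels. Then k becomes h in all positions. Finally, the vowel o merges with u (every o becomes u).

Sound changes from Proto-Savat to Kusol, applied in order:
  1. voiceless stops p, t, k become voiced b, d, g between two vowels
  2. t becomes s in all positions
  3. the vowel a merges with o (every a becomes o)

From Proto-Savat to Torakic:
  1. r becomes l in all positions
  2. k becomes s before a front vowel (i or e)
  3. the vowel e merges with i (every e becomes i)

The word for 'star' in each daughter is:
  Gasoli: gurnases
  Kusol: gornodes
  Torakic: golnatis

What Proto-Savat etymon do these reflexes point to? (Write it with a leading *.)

Position 5: Gasoli has a, Kusol has o, Torakic has a. Gasoli preserves a here (none of its changes turn any other segment into a), so the proto-segment is *a.
Position 6: Gasoli has s, Kusol has d, Torakic has t. Torakic preserves t here (none of its changes turn any other segment into t), so the proto-segment is *t.
This points to *gornates. Verify forward in each daughter:
Gasoli: *gornates
  gornates → gornases   [palatalisation]
  gornases (rule 2 does not apply)
  gornases (rule 3 does not apply)
  gornases → gurnases   [vowel merger]
  giving Gasoli gurnases.
Kusol: *gornates > gornades > gornodes  (by intervocalic voicing, vowel merger)
Torakic: *gornates
  gornates → golnates   [unconditioned shift]
  golnates (rule 2 does not apply)
  golnates → golnatis   [vowel merger]
  giving Torakic golnatis.
No other proto-form is consistent with every reflex, so the reconstruction is *gornates.

*gornates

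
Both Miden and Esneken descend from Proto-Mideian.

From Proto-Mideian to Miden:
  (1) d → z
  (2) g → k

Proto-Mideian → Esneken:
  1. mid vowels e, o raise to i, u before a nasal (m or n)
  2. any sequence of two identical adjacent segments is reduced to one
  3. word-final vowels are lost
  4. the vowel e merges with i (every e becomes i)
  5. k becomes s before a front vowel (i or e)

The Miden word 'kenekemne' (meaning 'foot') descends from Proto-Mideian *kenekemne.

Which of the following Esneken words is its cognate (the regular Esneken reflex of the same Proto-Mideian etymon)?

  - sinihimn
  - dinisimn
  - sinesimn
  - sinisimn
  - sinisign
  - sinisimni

sinisimn

Esneken: *kenekemne > kinekimne > kinekimn > kinikimn > sinisimn  (by pre-nasal raising, apocope, vowel merger, palatalisation)
Only 'sinisimn' matches the regular Esneken development of *kenekemne.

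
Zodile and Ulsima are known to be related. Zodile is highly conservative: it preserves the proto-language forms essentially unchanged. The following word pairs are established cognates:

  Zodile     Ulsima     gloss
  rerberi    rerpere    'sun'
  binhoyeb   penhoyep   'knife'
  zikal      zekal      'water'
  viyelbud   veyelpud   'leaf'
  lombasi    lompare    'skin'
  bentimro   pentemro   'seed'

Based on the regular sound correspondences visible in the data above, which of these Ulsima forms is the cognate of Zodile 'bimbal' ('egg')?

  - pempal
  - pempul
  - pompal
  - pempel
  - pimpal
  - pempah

binhoyeb ~ penhoyep — Zodile b corresponds to Ulsima p word-initially before a front vowel.
bentimro ~ pentemro — Zodile i corresponds to Ulsima e after a consonant, before a nasal.
lombasi ~ lompare — Zodile b corresponds to Ulsima p after a consonant, before a back vowel.
Applying these to Zodile 'bimbal':
  bimbal → pimbal   (b→p word-initially before a front vowel)
  pimbal → pembal   (i→e after a consonant, before a nasal)
  pembal → pempal   (b→p after a consonant, before a back vowel)
So the Ulsima cognate is 'pempal'.

pempal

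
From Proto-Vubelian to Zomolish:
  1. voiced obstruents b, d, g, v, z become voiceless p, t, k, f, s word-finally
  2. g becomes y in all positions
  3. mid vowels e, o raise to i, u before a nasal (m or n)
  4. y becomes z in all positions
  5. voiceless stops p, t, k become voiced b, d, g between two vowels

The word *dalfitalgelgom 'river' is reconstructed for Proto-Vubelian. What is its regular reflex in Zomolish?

dalfidalzelzum

Zomolish: *dalfitalgelgom
  dalfitalgelgom (rule 1 does not apply)
  dalfitalgelgom → dalfitalyelyom   [unconditioned shift]
  dalfitalyelyom → dalfitalyelyum   [pre-nasal raising]
  dalfitalyelyum → dalfitalzelzum   [unconditioned shift]
  dalfitalzelzum → dalfidalzelzum   [intervocalic voicing]
  giving Zomolish dalfidalzelzum.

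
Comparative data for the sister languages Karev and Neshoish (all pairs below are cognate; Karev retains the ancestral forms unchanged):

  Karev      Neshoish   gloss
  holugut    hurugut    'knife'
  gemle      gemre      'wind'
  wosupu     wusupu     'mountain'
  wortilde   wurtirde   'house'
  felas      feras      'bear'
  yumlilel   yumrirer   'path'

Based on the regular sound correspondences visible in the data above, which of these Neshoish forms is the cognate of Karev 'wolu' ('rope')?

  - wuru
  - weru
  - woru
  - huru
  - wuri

holugut ~ hurugut, wosupu ~ wusupu — Karev o corresponds to Neshoish u after a consonant, before a consonant other than r, m, n, p, b, f, v.
holugut ~ hurugut — Karev l corresponds to Neshoish r between vowels (before a back vowel).
Applying these to Karev 'wolu':
  wolu → wulu   (o→u after a consonant, before a consonant other than r, m, n, p, b, f, v)
  wulu → wuru   (l→r between vowels (before a back vowel))
So the Neshoish cognate is 'wuru'.

wuru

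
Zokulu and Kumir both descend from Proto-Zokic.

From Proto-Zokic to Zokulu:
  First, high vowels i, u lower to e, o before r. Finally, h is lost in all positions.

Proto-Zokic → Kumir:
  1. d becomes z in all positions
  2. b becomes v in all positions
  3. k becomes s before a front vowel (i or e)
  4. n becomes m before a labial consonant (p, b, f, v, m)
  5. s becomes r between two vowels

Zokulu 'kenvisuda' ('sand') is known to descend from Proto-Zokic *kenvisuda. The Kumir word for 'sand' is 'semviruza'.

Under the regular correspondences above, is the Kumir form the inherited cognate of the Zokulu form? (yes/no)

yes

Derive the expected Kumir reflex of *kenvisuda:
Kumir: *kenvisuda > kenvisuza > senvisuza > semvisuza > semviruza  (by unconditioned shift, palatalisation, nasal place assimilation, rhotacism)
Kumir 'semviruza' matches the regular reflex exactly, so the pair is cognate.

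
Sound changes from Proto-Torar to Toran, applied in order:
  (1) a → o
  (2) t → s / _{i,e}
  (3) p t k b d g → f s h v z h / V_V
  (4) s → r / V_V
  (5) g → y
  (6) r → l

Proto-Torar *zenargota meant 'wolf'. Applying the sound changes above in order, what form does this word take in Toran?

zenolyolo

Toran: *zenargota
  zenargota → zenorgoto   [vowel merger]
  zenorgoto (rule 2 does not apply)
  zenorgoto → zenorgoso   [intervocalic lenition]
  zenorgoso → zenorgoro   [rhotacism]
  zenorgoro → zenoryoro   [unconditioned shift]
  zenoryoro → zenolyolo   [unconditioned shift]
  giving Toran zenolyolo.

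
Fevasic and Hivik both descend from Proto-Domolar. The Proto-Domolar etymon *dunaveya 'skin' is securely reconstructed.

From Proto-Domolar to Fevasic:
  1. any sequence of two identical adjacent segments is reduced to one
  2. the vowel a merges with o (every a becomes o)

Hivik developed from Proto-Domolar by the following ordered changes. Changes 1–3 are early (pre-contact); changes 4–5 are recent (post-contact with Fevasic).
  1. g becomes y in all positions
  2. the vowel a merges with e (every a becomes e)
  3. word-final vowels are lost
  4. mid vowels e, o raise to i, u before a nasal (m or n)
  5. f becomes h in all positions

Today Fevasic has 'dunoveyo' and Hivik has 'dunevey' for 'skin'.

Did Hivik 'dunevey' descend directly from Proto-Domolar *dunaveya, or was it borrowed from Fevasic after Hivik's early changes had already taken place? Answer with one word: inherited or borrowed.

If inherited, *dunaveya would pass through all of Hivik's changes:
Hivik: *dunaveya > duneveye > dunevey  (by vowel merger, apocope)
If borrowed from Fevasic 'dunoveyo' after the early changes, it would undergo only the recent ones:
  rule 4 (pre-nasal raising): no change (dunoveyo)
  rule 5 (unconditioned shift): no change (dunoveyo)
  ⇒ as a loan: dunoveyo
Hivik 'dunevey' matches the inherited outcome exactly, so it is an inherited cognate, not a loan.

inherited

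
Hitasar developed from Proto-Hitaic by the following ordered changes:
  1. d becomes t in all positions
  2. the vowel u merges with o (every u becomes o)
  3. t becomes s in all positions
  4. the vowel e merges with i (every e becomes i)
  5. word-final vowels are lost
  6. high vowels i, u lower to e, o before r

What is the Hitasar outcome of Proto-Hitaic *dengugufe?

singogof

Hitasar: *dengugufe > tengugufe > tengogofe > sengogofe > singogofi > singogof  (by unconditioned shift, vowel merger, unconditioned shift, vowel merger, apocope)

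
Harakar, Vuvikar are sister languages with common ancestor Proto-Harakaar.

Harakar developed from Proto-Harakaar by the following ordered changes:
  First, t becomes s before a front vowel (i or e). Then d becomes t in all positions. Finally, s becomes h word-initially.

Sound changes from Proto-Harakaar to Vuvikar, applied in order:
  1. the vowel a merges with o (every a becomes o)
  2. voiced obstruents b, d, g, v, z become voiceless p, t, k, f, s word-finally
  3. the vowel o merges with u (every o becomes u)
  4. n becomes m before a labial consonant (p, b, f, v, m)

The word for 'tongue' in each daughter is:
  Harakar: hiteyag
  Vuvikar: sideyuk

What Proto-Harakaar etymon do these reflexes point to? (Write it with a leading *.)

*sideyag

Position 1: Harakar has h, Vuvikar has s. Taking the neighbouring segments as reconstructed: Harakar h could go back to *t or *s or *h; Vuvikar s can only go back to *s — the one source consistent with every daughter is *s.
Position 6: Harakar has a, Vuvikar has u. Harakar preserves a here (none of its changes turn any other segment into a), so the proto-segment is *a.
Verify the candidate proto-form against each daughter:
Harakar: start from *sideyag.
  rule 1: no change — sideyag
  rule 2 (unconditioned shift): sideyag → siteyag
  rule 3 (debuccalisation): siteyag → hiteyag
  ⇒ Harakar hiteyag
Vuvikar: *sideyag
  sideyag → sideyog   [vowel merger]
  sideyog → sideyok   [final devoicing]
  sideyok → sideyuk   [vowel merger]
  sideyuk (rule 4 does not apply)
  giving Vuvikar sideyuk.
No other proto-form is consistent with every reflex, so the reconstruction is *sideyag.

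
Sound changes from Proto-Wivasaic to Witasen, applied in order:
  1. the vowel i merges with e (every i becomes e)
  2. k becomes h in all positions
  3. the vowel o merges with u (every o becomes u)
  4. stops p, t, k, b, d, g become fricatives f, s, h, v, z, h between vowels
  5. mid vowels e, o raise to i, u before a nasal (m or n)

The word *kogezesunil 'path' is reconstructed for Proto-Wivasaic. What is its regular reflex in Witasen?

huhezesunel

Witasen: *kogezesunil
  kogezesunil → kogezesunel   [vowel merger]
  kogezesunel → hogezesunel   [unconditioned shift]
  hogezesunel → hugezesunel   [vowel merger]
  hugezesunel → huhezesunel   [intervocalic lenition]
  huhezesunel (rule 5 does not apply)
  giving Witasen huhezesunel.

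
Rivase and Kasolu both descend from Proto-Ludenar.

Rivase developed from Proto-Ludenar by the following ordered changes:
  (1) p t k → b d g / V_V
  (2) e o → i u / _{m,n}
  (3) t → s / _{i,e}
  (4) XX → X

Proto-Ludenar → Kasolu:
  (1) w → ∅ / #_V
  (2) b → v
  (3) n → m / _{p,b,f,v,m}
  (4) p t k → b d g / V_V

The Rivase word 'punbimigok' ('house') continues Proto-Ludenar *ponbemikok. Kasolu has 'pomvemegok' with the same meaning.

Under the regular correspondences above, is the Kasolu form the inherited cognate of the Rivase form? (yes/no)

Derive the expected Kasolu reflex of *ponbemikok:
Kasolu: *ponbemikok
  ponbemikok (rule 1 does not apply)
  ponbemikok → ponvemikok   [unconditioned shift]
  ponvemikok → pomvemikok   [nasal place assimilation]
  pomvemikok → pomvemigok   [intervocalic voicing]
  giving Kasolu pomvemigok.
The regular Kasolu reflex would be 'pomvemigok', but the attested form is 'pomvemegok'. The correspondence is irregular, so they are not cognates (the Kasolu form has a different source).

no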